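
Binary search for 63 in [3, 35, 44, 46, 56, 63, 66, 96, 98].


Step 1: lo=0, hi=8, mid=4, val=56
Step 2: lo=5, hi=8, mid=6, val=66
Step 3: lo=5, hi=5, mid=5, val=63

Found at index 5


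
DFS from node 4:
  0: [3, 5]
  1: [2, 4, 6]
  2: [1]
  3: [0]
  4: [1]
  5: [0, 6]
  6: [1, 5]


Visit 4, push [1]
Visit 1, push [6, 2]
Visit 2, push []
Visit 6, push [5]
Visit 5, push [0]
Visit 0, push [3]
Visit 3, push []

DFS order: [4, 1, 2, 6, 5, 0, 3]


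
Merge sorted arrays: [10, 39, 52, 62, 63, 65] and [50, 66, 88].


Take 10 from A
Take 39 from A
Take 50 from B
Take 52 from A
Take 62 from A
Take 63 from A
Take 65 from A

Merged: [10, 39, 50, 52, 62, 63, 65, 66, 88]


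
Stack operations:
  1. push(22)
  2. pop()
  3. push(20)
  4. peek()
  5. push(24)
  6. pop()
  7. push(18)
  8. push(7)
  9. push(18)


push(22) -> [22]
pop()->22, []
push(20) -> [20]
peek()->20
push(24) -> [20, 24]
pop()->24, [20]
push(18) -> [20, 18]
push(7) -> [20, 18, 7]
push(18) -> [20, 18, 7, 18]

Final stack: [20, 18, 7, 18]


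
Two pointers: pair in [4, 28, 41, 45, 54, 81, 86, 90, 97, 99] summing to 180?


lo=0(4)+hi=9(99)=103
lo=1(28)+hi=9(99)=127
lo=2(41)+hi=9(99)=140
lo=3(45)+hi=9(99)=144
lo=4(54)+hi=9(99)=153
lo=5(81)+hi=9(99)=180

Yes: 81+99=180


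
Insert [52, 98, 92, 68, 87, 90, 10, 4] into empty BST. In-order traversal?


Insert 52: root
Insert 98: R from 52
Insert 92: R from 52 -> L from 98
Insert 68: R from 52 -> L from 98 -> L from 92
Insert 87: R from 52 -> L from 98 -> L from 92 -> R from 68
Insert 90: R from 52 -> L from 98 -> L from 92 -> R from 68 -> R from 87
Insert 10: L from 52
Insert 4: L from 52 -> L from 10

In-order: [4, 10, 52, 68, 87, 90, 92, 98]


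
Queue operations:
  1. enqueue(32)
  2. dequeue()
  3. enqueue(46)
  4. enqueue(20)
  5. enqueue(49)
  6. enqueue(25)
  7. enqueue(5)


enqueue(32) -> [32]
dequeue()->32, []
enqueue(46) -> [46]
enqueue(20) -> [46, 20]
enqueue(49) -> [46, 20, 49]
enqueue(25) -> [46, 20, 49, 25]
enqueue(5) -> [46, 20, 49, 25, 5]

Final queue: [46, 20, 49, 25, 5]


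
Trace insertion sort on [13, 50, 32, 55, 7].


Initial: [13, 50, 32, 55, 7]
Insert 50: [13, 50, 32, 55, 7]
Insert 32: [13, 32, 50, 55, 7]
Insert 55: [13, 32, 50, 55, 7]
Insert 7: [7, 13, 32, 50, 55]

Sorted: [7, 13, 32, 50, 55]


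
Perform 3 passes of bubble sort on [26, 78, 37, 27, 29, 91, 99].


Initial: [26, 78, 37, 27, 29, 91, 99]
Pass 1: [26, 37, 27, 29, 78, 91, 99] (3 swaps)
Pass 2: [26, 27, 29, 37, 78, 91, 99] (2 swaps)
Pass 3: [26, 27, 29, 37, 78, 91, 99] (0 swaps)

After 3 passes: [26, 27, 29, 37, 78, 91, 99]


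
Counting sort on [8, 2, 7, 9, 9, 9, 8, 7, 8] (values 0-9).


Input: [8, 2, 7, 9, 9, 9, 8, 7, 8]
Counts: [0, 0, 1, 0, 0, 0, 0, 2, 3, 3]

Sorted: [2, 7, 7, 8, 8, 8, 9, 9, 9]


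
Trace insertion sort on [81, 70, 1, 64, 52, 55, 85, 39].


Initial: [81, 70, 1, 64, 52, 55, 85, 39]
Insert 70: [70, 81, 1, 64, 52, 55, 85, 39]
Insert 1: [1, 70, 81, 64, 52, 55, 85, 39]
Insert 64: [1, 64, 70, 81, 52, 55, 85, 39]
Insert 52: [1, 52, 64, 70, 81, 55, 85, 39]
Insert 55: [1, 52, 55, 64, 70, 81, 85, 39]
Insert 85: [1, 52, 55, 64, 70, 81, 85, 39]
Insert 39: [1, 39, 52, 55, 64, 70, 81, 85]

Sorted: [1, 39, 52, 55, 64, 70, 81, 85]


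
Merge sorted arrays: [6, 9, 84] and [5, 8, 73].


Take 5 from B
Take 6 from A
Take 8 from B
Take 9 from A
Take 73 from B

Merged: [5, 6, 8, 9, 73, 84]


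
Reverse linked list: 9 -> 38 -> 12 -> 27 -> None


Step 1: curr=9, set curr.next=prev(None) | reversed so far: 9
Step 2: curr=38, set curr.next=prev(9) | reversed so far: 38 -> 9
Step 3: curr=12, set curr.next=prev(38) | reversed so far: 12 -> 38 -> 9
Step 4: curr=27, set curr.next=prev(12) | reversed so far: 27 -> 12 -> 38 -> 9

27 -> 12 -> 38 -> 9 -> None


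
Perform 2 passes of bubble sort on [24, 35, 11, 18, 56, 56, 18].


Initial: [24, 35, 11, 18, 56, 56, 18]
Pass 1: [24, 11, 18, 35, 56, 18, 56] (3 swaps)
Pass 2: [11, 18, 24, 35, 18, 56, 56] (3 swaps)

After 2 passes: [11, 18, 24, 35, 18, 56, 56]


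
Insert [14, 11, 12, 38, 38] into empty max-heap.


Insert 14: [14]
Insert 11: [14, 11]
Insert 12: [14, 11, 12]
Insert 38: [38, 14, 12, 11]
Insert 38: [38, 38, 12, 11, 14]

Final heap: [38, 38, 12, 11, 14]


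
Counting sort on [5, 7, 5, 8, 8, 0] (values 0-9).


Input: [5, 7, 5, 8, 8, 0]
Counts: [1, 0, 0, 0, 0, 2, 0, 1, 2, 0]

Sorted: [0, 5, 5, 7, 8, 8]


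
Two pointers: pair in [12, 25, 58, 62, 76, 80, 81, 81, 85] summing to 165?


lo=0(12)+hi=8(85)=97
lo=1(25)+hi=8(85)=110
lo=2(58)+hi=8(85)=143
lo=3(62)+hi=8(85)=147
lo=4(76)+hi=8(85)=161
lo=5(80)+hi=8(85)=165

Yes: 80+85=165


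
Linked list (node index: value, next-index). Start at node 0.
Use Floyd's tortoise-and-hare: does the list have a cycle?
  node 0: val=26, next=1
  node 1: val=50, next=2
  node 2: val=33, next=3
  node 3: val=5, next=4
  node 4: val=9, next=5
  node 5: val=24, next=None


Floyd's tortoise (slow, +1) and hare (fast, +2):
  init: slow=0, fast=0
  step 1: slow=1, fast=2
  step 2: slow=2, fast=4
  step 3: fast 4->5->None, no cycle

Cycle: no


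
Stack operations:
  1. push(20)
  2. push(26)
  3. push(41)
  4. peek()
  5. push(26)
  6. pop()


push(20) -> [20]
push(26) -> [20, 26]
push(41) -> [20, 26, 41]
peek()->41
push(26) -> [20, 26, 41, 26]
pop()->26, [20, 26, 41]

Final stack: [20, 26, 41]


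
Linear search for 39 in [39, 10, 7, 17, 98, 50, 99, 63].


i=0: 39==39 found!

Found at 0, 1 comps


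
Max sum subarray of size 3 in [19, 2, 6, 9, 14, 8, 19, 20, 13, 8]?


[0:3]: 27
[1:4]: 17
[2:5]: 29
[3:6]: 31
[4:7]: 41
[5:8]: 47
[6:9]: 52
[7:10]: 41

Max: 52 at [6:9]


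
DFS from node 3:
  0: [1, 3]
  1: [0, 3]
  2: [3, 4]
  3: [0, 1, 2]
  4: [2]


Visit 3, push [2, 1, 0]
Visit 0, push [1]
Visit 1, push []
Visit 2, push [4]
Visit 4, push []

DFS order: [3, 0, 1, 2, 4]


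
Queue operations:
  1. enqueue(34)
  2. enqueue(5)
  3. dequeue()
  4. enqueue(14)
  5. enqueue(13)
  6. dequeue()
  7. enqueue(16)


enqueue(34) -> [34]
enqueue(5) -> [34, 5]
dequeue()->34, [5]
enqueue(14) -> [5, 14]
enqueue(13) -> [5, 14, 13]
dequeue()->5, [14, 13]
enqueue(16) -> [14, 13, 16]

Final queue: [14, 13, 16]


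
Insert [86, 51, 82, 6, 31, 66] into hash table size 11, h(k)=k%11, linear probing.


Insert 86: h=9 -> slot 9
Insert 51: h=7 -> slot 7
Insert 82: h=5 -> slot 5
Insert 6: h=6 -> slot 6
Insert 31: h=9, 1 probes -> slot 10
Insert 66: h=0 -> slot 0

Table: [66, None, None, None, None, 82, 6, 51, None, 86, 31]


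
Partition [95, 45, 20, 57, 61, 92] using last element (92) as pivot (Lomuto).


Pivot: 92
  45 <= 92: swap -> [45, 95, 20, 57, 61, 92]
  20 <= 92: swap -> [45, 20, 95, 57, 61, 92]
  57 <= 92: swap -> [45, 20, 57, 95, 61, 92]
  61 <= 92: swap -> [45, 20, 57, 61, 95, 92]
Place pivot at 4: [45, 20, 57, 61, 92, 95]

Partitioned: [45, 20, 57, 61, 92, 95]


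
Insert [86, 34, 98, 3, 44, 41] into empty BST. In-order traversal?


Insert 86: root
Insert 34: L from 86
Insert 98: R from 86
Insert 3: L from 86 -> L from 34
Insert 44: L from 86 -> R from 34
Insert 41: L from 86 -> R from 34 -> L from 44

In-order: [3, 34, 41, 44, 86, 98]


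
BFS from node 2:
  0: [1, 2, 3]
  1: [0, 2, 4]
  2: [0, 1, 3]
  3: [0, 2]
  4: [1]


Visit 2, enqueue [0, 1, 3]
Visit 0, enqueue []
Visit 1, enqueue [4]
Visit 3, enqueue []
Visit 4, enqueue []

BFS order: [2, 0, 1, 3, 4]


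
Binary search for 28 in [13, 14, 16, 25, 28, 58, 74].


Step 1: lo=0, hi=6, mid=3, val=25
Step 2: lo=4, hi=6, mid=5, val=58
Step 3: lo=4, hi=4, mid=4, val=28

Found at index 4


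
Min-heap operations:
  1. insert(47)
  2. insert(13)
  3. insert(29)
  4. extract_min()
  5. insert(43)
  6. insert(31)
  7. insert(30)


insert(47) -> [47]
insert(13) -> [13, 47]
insert(29) -> [13, 47, 29]
extract_min()->13, [29, 47]
insert(43) -> [29, 47, 43]
insert(31) -> [29, 31, 43, 47]
insert(30) -> [29, 30, 43, 47, 31]

Final heap: [29, 30, 43, 47, 31]


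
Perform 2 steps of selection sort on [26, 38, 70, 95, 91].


Initial: [26, 38, 70, 95, 91]
Step 1: min=26 at 0
  Swap: [26, 38, 70, 95, 91]
Step 2: min=38 at 1
  Swap: [26, 38, 70, 95, 91]

After 2 steps: [26, 38, 70, 95, 91]


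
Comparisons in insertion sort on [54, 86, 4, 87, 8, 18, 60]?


Algorithm: insertion sort
Input: [54, 86, 4, 87, 8, 18, 60]
Sorted: [4, 8, 18, 54, 60, 86, 87]

15


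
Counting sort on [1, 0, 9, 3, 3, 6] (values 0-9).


Input: [1, 0, 9, 3, 3, 6]
Counts: [1, 1, 0, 2, 0, 0, 1, 0, 0, 1]

Sorted: [0, 1, 3, 3, 6, 9]


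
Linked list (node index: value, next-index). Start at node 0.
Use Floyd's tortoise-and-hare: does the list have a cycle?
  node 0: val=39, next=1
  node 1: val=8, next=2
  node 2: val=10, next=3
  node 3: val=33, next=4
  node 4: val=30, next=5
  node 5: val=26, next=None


Floyd's tortoise (slow, +1) and hare (fast, +2):
  init: slow=0, fast=0
  step 1: slow=1, fast=2
  step 2: slow=2, fast=4
  step 3: fast 4->5->None, no cycle

Cycle: no


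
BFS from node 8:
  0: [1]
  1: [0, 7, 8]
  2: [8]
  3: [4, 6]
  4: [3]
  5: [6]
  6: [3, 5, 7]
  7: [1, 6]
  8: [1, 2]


Visit 8, enqueue [1, 2]
Visit 1, enqueue [0, 7]
Visit 2, enqueue []
Visit 0, enqueue []
Visit 7, enqueue [6]
Visit 6, enqueue [3, 5]
Visit 3, enqueue [4]
Visit 5, enqueue []
Visit 4, enqueue []

BFS order: [8, 1, 2, 0, 7, 6, 3, 5, 4]


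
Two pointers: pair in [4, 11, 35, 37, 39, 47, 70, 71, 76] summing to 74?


lo=0(4)+hi=8(76)=80
lo=0(4)+hi=7(71)=75
lo=0(4)+hi=6(70)=74

Yes: 4+70=74


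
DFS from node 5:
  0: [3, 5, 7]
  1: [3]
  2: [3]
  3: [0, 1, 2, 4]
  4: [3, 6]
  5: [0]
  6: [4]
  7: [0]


Visit 5, push [0]
Visit 0, push [7, 3]
Visit 3, push [4, 2, 1]
Visit 1, push []
Visit 2, push []
Visit 4, push [6]
Visit 6, push []
Visit 7, push []

DFS order: [5, 0, 3, 1, 2, 4, 6, 7]


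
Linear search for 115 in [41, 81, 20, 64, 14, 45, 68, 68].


i=0: 41!=115
i=1: 81!=115
i=2: 20!=115
i=3: 64!=115
i=4: 14!=115
i=5: 45!=115
i=6: 68!=115
i=7: 68!=115

Not found, 8 comps


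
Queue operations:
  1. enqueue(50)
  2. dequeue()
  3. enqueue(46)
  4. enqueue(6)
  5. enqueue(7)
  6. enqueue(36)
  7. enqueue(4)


enqueue(50) -> [50]
dequeue()->50, []
enqueue(46) -> [46]
enqueue(6) -> [46, 6]
enqueue(7) -> [46, 6, 7]
enqueue(36) -> [46, 6, 7, 36]
enqueue(4) -> [46, 6, 7, 36, 4]

Final queue: [46, 6, 7, 36, 4]


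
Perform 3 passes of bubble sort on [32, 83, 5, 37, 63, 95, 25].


Initial: [32, 83, 5, 37, 63, 95, 25]
Pass 1: [32, 5, 37, 63, 83, 25, 95] (4 swaps)
Pass 2: [5, 32, 37, 63, 25, 83, 95] (2 swaps)
Pass 3: [5, 32, 37, 25, 63, 83, 95] (1 swaps)

After 3 passes: [5, 32, 37, 25, 63, 83, 95]


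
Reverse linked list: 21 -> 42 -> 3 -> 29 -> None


Step 1: curr=21, set curr.next=prev(None) | reversed so far: 21
Step 2: curr=42, set curr.next=prev(21) | reversed so far: 42 -> 21
Step 3: curr=3, set curr.next=prev(42) | reversed so far: 3 -> 42 -> 21
Step 4: curr=29, set curr.next=prev(3) | reversed so far: 29 -> 3 -> 42 -> 21

29 -> 3 -> 42 -> 21 -> None


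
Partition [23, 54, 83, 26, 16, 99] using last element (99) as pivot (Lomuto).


Pivot: 99
  23 <= 99: advance i (no swap)
  54 <= 99: advance i (no swap)
  83 <= 99: advance i (no swap)
  26 <= 99: advance i (no swap)
  16 <= 99: advance i (no swap)
Place pivot at 5: [23, 54, 83, 26, 16, 99]

Partitioned: [23, 54, 83, 26, 16, 99]


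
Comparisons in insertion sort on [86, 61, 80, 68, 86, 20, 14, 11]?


Algorithm: insertion sort
Input: [86, 61, 80, 68, 86, 20, 14, 11]
Sorted: [11, 14, 20, 61, 68, 80, 86, 86]

25


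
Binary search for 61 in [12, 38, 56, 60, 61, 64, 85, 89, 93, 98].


Step 1: lo=0, hi=9, mid=4, val=61

Found at index 4


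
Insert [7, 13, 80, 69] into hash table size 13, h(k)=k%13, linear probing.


Insert 7: h=7 -> slot 7
Insert 13: h=0 -> slot 0
Insert 80: h=2 -> slot 2
Insert 69: h=4 -> slot 4

Table: [13, None, 80, None, 69, None, None, 7, None, None, None, None, None]


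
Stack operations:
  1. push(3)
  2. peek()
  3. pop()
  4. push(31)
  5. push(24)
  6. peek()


push(3) -> [3]
peek()->3
pop()->3, []
push(31) -> [31]
push(24) -> [31, 24]
peek()->24

Final stack: [31, 24]


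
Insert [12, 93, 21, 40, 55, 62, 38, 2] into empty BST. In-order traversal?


Insert 12: root
Insert 93: R from 12
Insert 21: R from 12 -> L from 93
Insert 40: R from 12 -> L from 93 -> R from 21
Insert 55: R from 12 -> L from 93 -> R from 21 -> R from 40
Insert 62: R from 12 -> L from 93 -> R from 21 -> R from 40 -> R from 55
Insert 38: R from 12 -> L from 93 -> R from 21 -> L from 40
Insert 2: L from 12

In-order: [2, 12, 21, 38, 40, 55, 62, 93]


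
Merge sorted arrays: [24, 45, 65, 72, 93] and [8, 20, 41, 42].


Take 8 from B
Take 20 from B
Take 24 from A
Take 41 from B
Take 42 from B

Merged: [8, 20, 24, 41, 42, 45, 65, 72, 93]


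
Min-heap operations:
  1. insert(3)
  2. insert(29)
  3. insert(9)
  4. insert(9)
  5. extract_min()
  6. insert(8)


insert(3) -> [3]
insert(29) -> [3, 29]
insert(9) -> [3, 29, 9]
insert(9) -> [3, 9, 9, 29]
extract_min()->3, [9, 9, 29]
insert(8) -> [8, 9, 29, 9]

Final heap: [8, 9, 29, 9]


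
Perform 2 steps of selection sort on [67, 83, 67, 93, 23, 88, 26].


Initial: [67, 83, 67, 93, 23, 88, 26]
Step 1: min=23 at 4
  Swap: [23, 83, 67, 93, 67, 88, 26]
Step 2: min=26 at 6
  Swap: [23, 26, 67, 93, 67, 88, 83]

After 2 steps: [23, 26, 67, 93, 67, 88, 83]


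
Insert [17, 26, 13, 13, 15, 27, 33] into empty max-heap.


Insert 17: [17]
Insert 26: [26, 17]
Insert 13: [26, 17, 13]
Insert 13: [26, 17, 13, 13]
Insert 15: [26, 17, 13, 13, 15]
Insert 27: [27, 17, 26, 13, 15, 13]
Insert 33: [33, 17, 27, 13, 15, 13, 26]

Final heap: [33, 17, 27, 13, 15, 13, 26]


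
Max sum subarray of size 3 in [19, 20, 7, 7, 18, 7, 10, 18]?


[0:3]: 46
[1:4]: 34
[2:5]: 32
[3:6]: 32
[4:7]: 35
[5:8]: 35

Max: 46 at [0:3]


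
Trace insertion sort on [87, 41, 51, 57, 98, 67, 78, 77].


Initial: [87, 41, 51, 57, 98, 67, 78, 77]
Insert 41: [41, 87, 51, 57, 98, 67, 78, 77]
Insert 51: [41, 51, 87, 57, 98, 67, 78, 77]
Insert 57: [41, 51, 57, 87, 98, 67, 78, 77]
Insert 98: [41, 51, 57, 87, 98, 67, 78, 77]
Insert 67: [41, 51, 57, 67, 87, 98, 78, 77]
Insert 78: [41, 51, 57, 67, 78, 87, 98, 77]
Insert 77: [41, 51, 57, 67, 77, 78, 87, 98]

Sorted: [41, 51, 57, 67, 77, 78, 87, 98]


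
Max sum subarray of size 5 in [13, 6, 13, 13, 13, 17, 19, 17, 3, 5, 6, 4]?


[0:5]: 58
[1:6]: 62
[2:7]: 75
[3:8]: 79
[4:9]: 69
[5:10]: 61
[6:11]: 50
[7:12]: 35

Max: 79 at [3:8]


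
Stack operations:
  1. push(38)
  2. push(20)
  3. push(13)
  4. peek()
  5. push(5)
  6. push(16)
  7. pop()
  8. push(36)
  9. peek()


push(38) -> [38]
push(20) -> [38, 20]
push(13) -> [38, 20, 13]
peek()->13
push(5) -> [38, 20, 13, 5]
push(16) -> [38, 20, 13, 5, 16]
pop()->16, [38, 20, 13, 5]
push(36) -> [38, 20, 13, 5, 36]
peek()->36

Final stack: [38, 20, 13, 5, 36]


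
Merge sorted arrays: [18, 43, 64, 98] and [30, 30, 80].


Take 18 from A
Take 30 from B
Take 30 from B
Take 43 from A
Take 64 from A
Take 80 from B

Merged: [18, 30, 30, 43, 64, 80, 98]


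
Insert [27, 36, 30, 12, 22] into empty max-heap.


Insert 27: [27]
Insert 36: [36, 27]
Insert 30: [36, 27, 30]
Insert 12: [36, 27, 30, 12]
Insert 22: [36, 27, 30, 12, 22]

Final heap: [36, 27, 30, 12, 22]


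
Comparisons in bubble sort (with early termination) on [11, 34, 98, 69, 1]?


Algorithm: bubble sort (with early termination)
Input: [11, 34, 98, 69, 1]
Sorted: [1, 11, 34, 69, 98]

10


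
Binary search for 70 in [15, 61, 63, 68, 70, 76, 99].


Step 1: lo=0, hi=6, mid=3, val=68
Step 2: lo=4, hi=6, mid=5, val=76
Step 3: lo=4, hi=4, mid=4, val=70

Found at index 4


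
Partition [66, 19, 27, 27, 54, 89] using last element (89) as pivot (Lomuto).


Pivot: 89
  66 <= 89: advance i (no swap)
  19 <= 89: advance i (no swap)
  27 <= 89: advance i (no swap)
  27 <= 89: advance i (no swap)
  54 <= 89: advance i (no swap)
Place pivot at 5: [66, 19, 27, 27, 54, 89]

Partitioned: [66, 19, 27, 27, 54, 89]


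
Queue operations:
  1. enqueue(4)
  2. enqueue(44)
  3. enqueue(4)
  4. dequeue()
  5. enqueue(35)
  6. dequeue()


enqueue(4) -> [4]
enqueue(44) -> [4, 44]
enqueue(4) -> [4, 44, 4]
dequeue()->4, [44, 4]
enqueue(35) -> [44, 4, 35]
dequeue()->44, [4, 35]

Final queue: [4, 35]


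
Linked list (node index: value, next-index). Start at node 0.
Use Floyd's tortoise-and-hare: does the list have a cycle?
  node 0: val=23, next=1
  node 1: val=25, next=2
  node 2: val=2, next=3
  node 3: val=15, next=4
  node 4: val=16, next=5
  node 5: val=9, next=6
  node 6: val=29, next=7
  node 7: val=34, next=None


Floyd's tortoise (slow, +1) and hare (fast, +2):
  init: slow=0, fast=0
  step 1: slow=1, fast=2
  step 2: slow=2, fast=4
  step 3: slow=3, fast=6
  step 4: fast 6->7->None, no cycle

Cycle: no


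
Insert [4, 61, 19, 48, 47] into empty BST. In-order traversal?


Insert 4: root
Insert 61: R from 4
Insert 19: R from 4 -> L from 61
Insert 48: R from 4 -> L from 61 -> R from 19
Insert 47: R from 4 -> L from 61 -> R from 19 -> L from 48

In-order: [4, 19, 47, 48, 61]


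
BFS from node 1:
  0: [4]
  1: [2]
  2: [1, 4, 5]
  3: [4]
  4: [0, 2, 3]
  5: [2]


Visit 1, enqueue [2]
Visit 2, enqueue [4, 5]
Visit 4, enqueue [0, 3]
Visit 5, enqueue []
Visit 0, enqueue []
Visit 3, enqueue []

BFS order: [1, 2, 4, 5, 0, 3]


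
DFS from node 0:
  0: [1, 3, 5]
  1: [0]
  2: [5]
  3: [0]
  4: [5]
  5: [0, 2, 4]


Visit 0, push [5, 3, 1]
Visit 1, push []
Visit 3, push []
Visit 5, push [4, 2]
Visit 2, push []
Visit 4, push []

DFS order: [0, 1, 3, 5, 2, 4]


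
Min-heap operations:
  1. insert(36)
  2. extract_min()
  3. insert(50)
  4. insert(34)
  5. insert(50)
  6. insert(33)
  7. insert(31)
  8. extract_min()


insert(36) -> [36]
extract_min()->36, []
insert(50) -> [50]
insert(34) -> [34, 50]
insert(50) -> [34, 50, 50]
insert(33) -> [33, 34, 50, 50]
insert(31) -> [31, 33, 50, 50, 34]
extract_min()->31, [33, 34, 50, 50]

Final heap: [33, 34, 50, 50]


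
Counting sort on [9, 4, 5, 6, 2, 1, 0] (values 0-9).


Input: [9, 4, 5, 6, 2, 1, 0]
Counts: [1, 1, 1, 0, 1, 1, 1, 0, 0, 1]

Sorted: [0, 1, 2, 4, 5, 6, 9]


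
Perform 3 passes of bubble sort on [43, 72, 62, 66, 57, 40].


Initial: [43, 72, 62, 66, 57, 40]
Pass 1: [43, 62, 66, 57, 40, 72] (4 swaps)
Pass 2: [43, 62, 57, 40, 66, 72] (2 swaps)
Pass 3: [43, 57, 40, 62, 66, 72] (2 swaps)

After 3 passes: [43, 57, 40, 62, 66, 72]


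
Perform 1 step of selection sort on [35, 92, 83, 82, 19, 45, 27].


Initial: [35, 92, 83, 82, 19, 45, 27]
Step 1: min=19 at 4
  Swap: [19, 92, 83, 82, 35, 45, 27]

After 1 step: [19, 92, 83, 82, 35, 45, 27]


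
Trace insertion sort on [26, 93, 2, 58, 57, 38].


Initial: [26, 93, 2, 58, 57, 38]
Insert 93: [26, 93, 2, 58, 57, 38]
Insert 2: [2, 26, 93, 58, 57, 38]
Insert 58: [2, 26, 58, 93, 57, 38]
Insert 57: [2, 26, 57, 58, 93, 38]
Insert 38: [2, 26, 38, 57, 58, 93]

Sorted: [2, 26, 38, 57, 58, 93]


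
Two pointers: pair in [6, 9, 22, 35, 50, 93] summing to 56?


lo=0(6)+hi=5(93)=99
lo=0(6)+hi=4(50)=56

Yes: 6+50=56


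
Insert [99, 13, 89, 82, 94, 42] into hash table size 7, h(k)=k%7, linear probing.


Insert 99: h=1 -> slot 1
Insert 13: h=6 -> slot 6
Insert 89: h=5 -> slot 5
Insert 82: h=5, 2 probes -> slot 0
Insert 94: h=3 -> slot 3
Insert 42: h=0, 2 probes -> slot 2

Table: [82, 99, 42, 94, None, 89, 13]


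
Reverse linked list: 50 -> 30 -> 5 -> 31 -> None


Step 1: curr=50, set curr.next=prev(None) | reversed so far: 50
Step 2: curr=30, set curr.next=prev(50) | reversed so far: 30 -> 50
Step 3: curr=5, set curr.next=prev(30) | reversed so far: 5 -> 30 -> 50
Step 4: curr=31, set curr.next=prev(5) | reversed so far: 31 -> 5 -> 30 -> 50

31 -> 5 -> 30 -> 50 -> None


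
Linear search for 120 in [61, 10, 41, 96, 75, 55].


i=0: 61!=120
i=1: 10!=120
i=2: 41!=120
i=3: 96!=120
i=4: 75!=120
i=5: 55!=120

Not found, 6 comps


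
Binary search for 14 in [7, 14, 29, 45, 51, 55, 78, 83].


Step 1: lo=0, hi=7, mid=3, val=45
Step 2: lo=0, hi=2, mid=1, val=14

Found at index 1


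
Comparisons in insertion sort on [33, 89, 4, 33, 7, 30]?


Algorithm: insertion sort
Input: [33, 89, 4, 33, 7, 30]
Sorted: [4, 7, 30, 33, 33, 89]

13


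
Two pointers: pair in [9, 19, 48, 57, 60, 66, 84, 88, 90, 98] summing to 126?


lo=0(9)+hi=9(98)=107
lo=1(19)+hi=9(98)=117
lo=2(48)+hi=9(98)=146
lo=2(48)+hi=8(90)=138
lo=2(48)+hi=7(88)=136
lo=2(48)+hi=6(84)=132
lo=2(48)+hi=5(66)=114
lo=3(57)+hi=5(66)=123
lo=4(60)+hi=5(66)=126

Yes: 60+66=126


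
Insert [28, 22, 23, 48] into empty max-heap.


Insert 28: [28]
Insert 22: [28, 22]
Insert 23: [28, 22, 23]
Insert 48: [48, 28, 23, 22]

Final heap: [48, 28, 23, 22]


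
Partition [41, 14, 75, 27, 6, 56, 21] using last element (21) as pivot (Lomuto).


Pivot: 21
  14 <= 21: swap -> [14, 41, 75, 27, 6, 56, 21]
  6 <= 21: swap -> [14, 6, 75, 27, 41, 56, 21]
Place pivot at 2: [14, 6, 21, 27, 41, 56, 75]

Partitioned: [14, 6, 21, 27, 41, 56, 75]


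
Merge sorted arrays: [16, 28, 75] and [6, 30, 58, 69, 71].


Take 6 from B
Take 16 from A
Take 28 from A
Take 30 from B
Take 58 from B
Take 69 from B
Take 71 from B

Merged: [6, 16, 28, 30, 58, 69, 71, 75]


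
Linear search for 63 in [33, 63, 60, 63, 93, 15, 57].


i=0: 33!=63
i=1: 63==63 found!

Found at 1, 2 comps


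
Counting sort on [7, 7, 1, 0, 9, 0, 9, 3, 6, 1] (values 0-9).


Input: [7, 7, 1, 0, 9, 0, 9, 3, 6, 1]
Counts: [2, 2, 0, 1, 0, 0, 1, 2, 0, 2]

Sorted: [0, 0, 1, 1, 3, 6, 7, 7, 9, 9]


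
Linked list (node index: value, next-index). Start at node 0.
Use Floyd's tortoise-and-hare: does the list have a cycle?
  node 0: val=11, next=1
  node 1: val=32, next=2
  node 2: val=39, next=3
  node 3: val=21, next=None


Floyd's tortoise (slow, +1) and hare (fast, +2):
  init: slow=0, fast=0
  step 1: slow=1, fast=2
  step 2: fast 2->3->None, no cycle

Cycle: no


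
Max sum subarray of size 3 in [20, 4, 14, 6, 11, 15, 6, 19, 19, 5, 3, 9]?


[0:3]: 38
[1:4]: 24
[2:5]: 31
[3:6]: 32
[4:7]: 32
[5:8]: 40
[6:9]: 44
[7:10]: 43
[8:11]: 27
[9:12]: 17

Max: 44 at [6:9]


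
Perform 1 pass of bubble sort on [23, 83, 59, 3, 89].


Initial: [23, 83, 59, 3, 89]
Pass 1: [23, 59, 3, 83, 89] (2 swaps)

After 1 pass: [23, 59, 3, 83, 89]


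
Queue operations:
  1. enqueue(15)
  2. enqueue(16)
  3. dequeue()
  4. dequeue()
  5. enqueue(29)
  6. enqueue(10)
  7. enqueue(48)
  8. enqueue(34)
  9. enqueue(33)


enqueue(15) -> [15]
enqueue(16) -> [15, 16]
dequeue()->15, [16]
dequeue()->16, []
enqueue(29) -> [29]
enqueue(10) -> [29, 10]
enqueue(48) -> [29, 10, 48]
enqueue(34) -> [29, 10, 48, 34]
enqueue(33) -> [29, 10, 48, 34, 33]

Final queue: [29, 10, 48, 34, 33]


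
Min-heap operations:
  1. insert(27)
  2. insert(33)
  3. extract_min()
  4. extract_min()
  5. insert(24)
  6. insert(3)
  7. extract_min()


insert(27) -> [27]
insert(33) -> [27, 33]
extract_min()->27, [33]
extract_min()->33, []
insert(24) -> [24]
insert(3) -> [3, 24]
extract_min()->3, [24]

Final heap: [24]


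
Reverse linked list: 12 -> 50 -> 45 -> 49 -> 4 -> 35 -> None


Step 1: curr=12, set curr.next=prev(None) | reversed so far: 12
Step 2: curr=50, set curr.next=prev(12) | reversed so far: 50 -> 12
Step 3: curr=45, set curr.next=prev(50) | reversed so far: 45 -> 50 -> 12
Step 4: curr=49, set curr.next=prev(45) | reversed so far: 49 -> 45 -> 50 -> 12
Step 5: curr=4, set curr.next=prev(49) | reversed so far: 4 -> 49 -> 45 -> 50 -> 12
Step 6: curr=35, set curr.next=prev(4) | reversed so far: 35 -> 4 -> 49 -> 45 -> 50 -> 12

35 -> 4 -> 49 -> 45 -> 50 -> 12 -> None


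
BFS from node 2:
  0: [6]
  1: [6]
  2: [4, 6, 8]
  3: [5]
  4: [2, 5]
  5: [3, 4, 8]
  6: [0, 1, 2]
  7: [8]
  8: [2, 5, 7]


Visit 2, enqueue [4, 6, 8]
Visit 4, enqueue [5]
Visit 6, enqueue [0, 1]
Visit 8, enqueue [7]
Visit 5, enqueue [3]
Visit 0, enqueue []
Visit 1, enqueue []
Visit 7, enqueue []
Visit 3, enqueue []

BFS order: [2, 4, 6, 8, 5, 0, 1, 7, 3]


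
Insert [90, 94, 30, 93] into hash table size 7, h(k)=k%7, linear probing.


Insert 90: h=6 -> slot 6
Insert 94: h=3 -> slot 3
Insert 30: h=2 -> slot 2
Insert 93: h=2, 2 probes -> slot 4

Table: [None, None, 30, 94, 93, None, 90]


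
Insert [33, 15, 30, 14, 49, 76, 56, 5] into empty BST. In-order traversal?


Insert 33: root
Insert 15: L from 33
Insert 30: L from 33 -> R from 15
Insert 14: L from 33 -> L from 15
Insert 49: R from 33
Insert 76: R from 33 -> R from 49
Insert 56: R from 33 -> R from 49 -> L from 76
Insert 5: L from 33 -> L from 15 -> L from 14

In-order: [5, 14, 15, 30, 33, 49, 56, 76]


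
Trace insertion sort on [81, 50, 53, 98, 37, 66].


Initial: [81, 50, 53, 98, 37, 66]
Insert 50: [50, 81, 53, 98, 37, 66]
Insert 53: [50, 53, 81, 98, 37, 66]
Insert 98: [50, 53, 81, 98, 37, 66]
Insert 37: [37, 50, 53, 81, 98, 66]
Insert 66: [37, 50, 53, 66, 81, 98]

Sorted: [37, 50, 53, 66, 81, 98]


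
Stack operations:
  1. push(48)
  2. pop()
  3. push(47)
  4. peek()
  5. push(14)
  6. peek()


push(48) -> [48]
pop()->48, []
push(47) -> [47]
peek()->47
push(14) -> [47, 14]
peek()->14

Final stack: [47, 14]


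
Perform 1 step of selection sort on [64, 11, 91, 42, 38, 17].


Initial: [64, 11, 91, 42, 38, 17]
Step 1: min=11 at 1
  Swap: [11, 64, 91, 42, 38, 17]

After 1 step: [11, 64, 91, 42, 38, 17]


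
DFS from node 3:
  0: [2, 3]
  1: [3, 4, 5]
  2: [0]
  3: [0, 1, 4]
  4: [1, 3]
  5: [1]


Visit 3, push [4, 1, 0]
Visit 0, push [2]
Visit 2, push []
Visit 1, push [5, 4]
Visit 4, push []
Visit 5, push []

DFS order: [3, 0, 2, 1, 4, 5]


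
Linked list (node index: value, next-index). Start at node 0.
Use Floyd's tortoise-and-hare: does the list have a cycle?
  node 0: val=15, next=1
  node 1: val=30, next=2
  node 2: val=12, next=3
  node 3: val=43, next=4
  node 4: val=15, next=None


Floyd's tortoise (slow, +1) and hare (fast, +2):
  init: slow=0, fast=0
  step 1: slow=1, fast=2
  step 2: slow=2, fast=4
  step 3: fast -> None, no cycle

Cycle: no


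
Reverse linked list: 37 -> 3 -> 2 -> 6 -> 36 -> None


Step 1: curr=37, set curr.next=prev(None) | reversed so far: 37
Step 2: curr=3, set curr.next=prev(37) | reversed so far: 3 -> 37
Step 3: curr=2, set curr.next=prev(3) | reversed so far: 2 -> 3 -> 37
Step 4: curr=6, set curr.next=prev(2) | reversed so far: 6 -> 2 -> 3 -> 37
Step 5: curr=36, set curr.next=prev(6) | reversed so far: 36 -> 6 -> 2 -> 3 -> 37

36 -> 6 -> 2 -> 3 -> 37 -> None


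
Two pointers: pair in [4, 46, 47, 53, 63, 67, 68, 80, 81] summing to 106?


lo=0(4)+hi=8(81)=85
lo=1(46)+hi=8(81)=127
lo=1(46)+hi=7(80)=126
lo=1(46)+hi=6(68)=114
lo=1(46)+hi=5(67)=113
lo=1(46)+hi=4(63)=109
lo=1(46)+hi=3(53)=99
lo=2(47)+hi=3(53)=100

No pair found


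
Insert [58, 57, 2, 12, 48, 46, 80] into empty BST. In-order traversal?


Insert 58: root
Insert 57: L from 58
Insert 2: L from 58 -> L from 57
Insert 12: L from 58 -> L from 57 -> R from 2
Insert 48: L from 58 -> L from 57 -> R from 2 -> R from 12
Insert 46: L from 58 -> L from 57 -> R from 2 -> R from 12 -> L from 48
Insert 80: R from 58

In-order: [2, 12, 46, 48, 57, 58, 80]


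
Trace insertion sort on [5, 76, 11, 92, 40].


Initial: [5, 76, 11, 92, 40]
Insert 76: [5, 76, 11, 92, 40]
Insert 11: [5, 11, 76, 92, 40]
Insert 92: [5, 11, 76, 92, 40]
Insert 40: [5, 11, 40, 76, 92]

Sorted: [5, 11, 40, 76, 92]


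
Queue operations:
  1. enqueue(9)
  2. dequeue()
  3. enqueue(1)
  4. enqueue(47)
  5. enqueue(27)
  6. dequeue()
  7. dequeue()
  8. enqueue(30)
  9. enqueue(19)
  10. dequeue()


enqueue(9) -> [9]
dequeue()->9, []
enqueue(1) -> [1]
enqueue(47) -> [1, 47]
enqueue(27) -> [1, 47, 27]
dequeue()->1, [47, 27]
dequeue()->47, [27]
enqueue(30) -> [27, 30]
enqueue(19) -> [27, 30, 19]
dequeue()->27, [30, 19]

Final queue: [30, 19]


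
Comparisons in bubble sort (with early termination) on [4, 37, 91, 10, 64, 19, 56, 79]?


Algorithm: bubble sort (with early termination)
Input: [4, 37, 91, 10, 64, 19, 56, 79]
Sorted: [4, 10, 19, 37, 56, 64, 79, 91]

22


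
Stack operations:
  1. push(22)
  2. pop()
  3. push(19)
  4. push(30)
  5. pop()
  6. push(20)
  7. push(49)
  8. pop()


push(22) -> [22]
pop()->22, []
push(19) -> [19]
push(30) -> [19, 30]
pop()->30, [19]
push(20) -> [19, 20]
push(49) -> [19, 20, 49]
pop()->49, [19, 20]

Final stack: [19, 20]


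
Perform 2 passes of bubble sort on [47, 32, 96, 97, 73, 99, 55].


Initial: [47, 32, 96, 97, 73, 99, 55]
Pass 1: [32, 47, 96, 73, 97, 55, 99] (3 swaps)
Pass 2: [32, 47, 73, 96, 55, 97, 99] (2 swaps)

After 2 passes: [32, 47, 73, 96, 55, 97, 99]


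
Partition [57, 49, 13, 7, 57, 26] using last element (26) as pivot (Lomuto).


Pivot: 26
  13 <= 26: swap -> [13, 49, 57, 7, 57, 26]
  7 <= 26: swap -> [13, 7, 57, 49, 57, 26]
Place pivot at 2: [13, 7, 26, 49, 57, 57]

Partitioned: [13, 7, 26, 49, 57, 57]


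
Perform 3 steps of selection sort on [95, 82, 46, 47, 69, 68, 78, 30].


Initial: [95, 82, 46, 47, 69, 68, 78, 30]
Step 1: min=30 at 7
  Swap: [30, 82, 46, 47, 69, 68, 78, 95]
Step 2: min=46 at 2
  Swap: [30, 46, 82, 47, 69, 68, 78, 95]
Step 3: min=47 at 3
  Swap: [30, 46, 47, 82, 69, 68, 78, 95]

After 3 steps: [30, 46, 47, 82, 69, 68, 78, 95]


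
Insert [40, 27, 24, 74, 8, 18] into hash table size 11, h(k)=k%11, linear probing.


Insert 40: h=7 -> slot 7
Insert 27: h=5 -> slot 5
Insert 24: h=2 -> slot 2
Insert 74: h=8 -> slot 8
Insert 8: h=8, 1 probes -> slot 9
Insert 18: h=7, 3 probes -> slot 10

Table: [None, None, 24, None, None, 27, None, 40, 74, 8, 18]


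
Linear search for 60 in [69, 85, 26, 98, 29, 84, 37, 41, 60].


i=0: 69!=60
i=1: 85!=60
i=2: 26!=60
i=3: 98!=60
i=4: 29!=60
i=5: 84!=60
i=6: 37!=60
i=7: 41!=60
i=8: 60==60 found!

Found at 8, 9 comps


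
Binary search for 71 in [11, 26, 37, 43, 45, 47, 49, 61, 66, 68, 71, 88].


Step 1: lo=0, hi=11, mid=5, val=47
Step 2: lo=6, hi=11, mid=8, val=66
Step 3: lo=9, hi=11, mid=10, val=71

Found at index 10


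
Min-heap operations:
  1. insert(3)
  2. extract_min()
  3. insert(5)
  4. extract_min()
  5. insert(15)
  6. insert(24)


insert(3) -> [3]
extract_min()->3, []
insert(5) -> [5]
extract_min()->5, []
insert(15) -> [15]
insert(24) -> [15, 24]

Final heap: [15, 24]


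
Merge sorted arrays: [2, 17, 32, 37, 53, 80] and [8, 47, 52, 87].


Take 2 from A
Take 8 from B
Take 17 from A
Take 32 from A
Take 37 from A
Take 47 from B
Take 52 from B
Take 53 from A
Take 80 from A

Merged: [2, 8, 17, 32, 37, 47, 52, 53, 80, 87]


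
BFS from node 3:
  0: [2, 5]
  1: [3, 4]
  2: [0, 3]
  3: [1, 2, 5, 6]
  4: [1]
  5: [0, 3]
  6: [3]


Visit 3, enqueue [1, 2, 5, 6]
Visit 1, enqueue [4]
Visit 2, enqueue [0]
Visit 5, enqueue []
Visit 6, enqueue []
Visit 4, enqueue []
Visit 0, enqueue []

BFS order: [3, 1, 2, 5, 6, 4, 0]


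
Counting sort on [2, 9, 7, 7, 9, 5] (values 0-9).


Input: [2, 9, 7, 7, 9, 5]
Counts: [0, 0, 1, 0, 0, 1, 0, 2, 0, 2]

Sorted: [2, 5, 7, 7, 9, 9]


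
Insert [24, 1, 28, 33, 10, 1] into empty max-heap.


Insert 24: [24]
Insert 1: [24, 1]
Insert 28: [28, 1, 24]
Insert 33: [33, 28, 24, 1]
Insert 10: [33, 28, 24, 1, 10]
Insert 1: [33, 28, 24, 1, 10, 1]

Final heap: [33, 28, 24, 1, 10, 1]


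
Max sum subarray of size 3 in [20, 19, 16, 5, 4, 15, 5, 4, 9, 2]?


[0:3]: 55
[1:4]: 40
[2:5]: 25
[3:6]: 24
[4:7]: 24
[5:8]: 24
[6:9]: 18
[7:10]: 15

Max: 55 at [0:3]


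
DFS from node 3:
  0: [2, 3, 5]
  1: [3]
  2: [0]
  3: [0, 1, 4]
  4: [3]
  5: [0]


Visit 3, push [4, 1, 0]
Visit 0, push [5, 2]
Visit 2, push []
Visit 5, push []
Visit 1, push []
Visit 4, push []

DFS order: [3, 0, 2, 5, 1, 4]


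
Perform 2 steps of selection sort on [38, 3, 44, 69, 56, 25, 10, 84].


Initial: [38, 3, 44, 69, 56, 25, 10, 84]
Step 1: min=3 at 1
  Swap: [3, 38, 44, 69, 56, 25, 10, 84]
Step 2: min=10 at 6
  Swap: [3, 10, 44, 69, 56, 25, 38, 84]

After 2 steps: [3, 10, 44, 69, 56, 25, 38, 84]


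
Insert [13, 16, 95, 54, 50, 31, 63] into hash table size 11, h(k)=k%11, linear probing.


Insert 13: h=2 -> slot 2
Insert 16: h=5 -> slot 5
Insert 95: h=7 -> slot 7
Insert 54: h=10 -> slot 10
Insert 50: h=6 -> slot 6
Insert 31: h=9 -> slot 9
Insert 63: h=8 -> slot 8

Table: [None, None, 13, None, None, 16, 50, 95, 63, 31, 54]


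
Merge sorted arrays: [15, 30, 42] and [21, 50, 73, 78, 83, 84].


Take 15 from A
Take 21 from B
Take 30 from A
Take 42 from A

Merged: [15, 21, 30, 42, 50, 73, 78, 83, 84]


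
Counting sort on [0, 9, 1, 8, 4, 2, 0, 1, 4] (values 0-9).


Input: [0, 9, 1, 8, 4, 2, 0, 1, 4]
Counts: [2, 2, 1, 0, 2, 0, 0, 0, 1, 1]

Sorted: [0, 0, 1, 1, 2, 4, 4, 8, 9]


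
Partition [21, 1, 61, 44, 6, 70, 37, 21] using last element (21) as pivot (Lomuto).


Pivot: 21
  21 <= 21: advance i (no swap)
  1 <= 21: advance i (no swap)
  6 <= 21: swap -> [21, 1, 6, 44, 61, 70, 37, 21]
Place pivot at 3: [21, 1, 6, 21, 61, 70, 37, 44]

Partitioned: [21, 1, 6, 21, 61, 70, 37, 44]


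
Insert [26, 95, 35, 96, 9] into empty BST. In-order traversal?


Insert 26: root
Insert 95: R from 26
Insert 35: R from 26 -> L from 95
Insert 96: R from 26 -> R from 95
Insert 9: L from 26

In-order: [9, 26, 35, 95, 96]


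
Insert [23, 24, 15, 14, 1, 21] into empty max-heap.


Insert 23: [23]
Insert 24: [24, 23]
Insert 15: [24, 23, 15]
Insert 14: [24, 23, 15, 14]
Insert 1: [24, 23, 15, 14, 1]
Insert 21: [24, 23, 21, 14, 1, 15]

Final heap: [24, 23, 21, 14, 1, 15]


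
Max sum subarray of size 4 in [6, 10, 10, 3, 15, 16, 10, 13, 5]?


[0:4]: 29
[1:5]: 38
[2:6]: 44
[3:7]: 44
[4:8]: 54
[5:9]: 44

Max: 54 at [4:8]


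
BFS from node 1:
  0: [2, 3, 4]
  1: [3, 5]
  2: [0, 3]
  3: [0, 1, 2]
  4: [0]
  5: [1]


Visit 1, enqueue [3, 5]
Visit 3, enqueue [0, 2]
Visit 5, enqueue []
Visit 0, enqueue [4]
Visit 2, enqueue []
Visit 4, enqueue []

BFS order: [1, 3, 5, 0, 2, 4]


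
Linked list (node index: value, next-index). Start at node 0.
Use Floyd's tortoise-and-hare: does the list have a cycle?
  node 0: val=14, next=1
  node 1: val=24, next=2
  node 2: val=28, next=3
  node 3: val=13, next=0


Floyd's tortoise (slow, +1) and hare (fast, +2):
  init: slow=0, fast=0
  step 1: slow=1, fast=2
  step 2: slow=2, fast=0
  step 3: slow=3, fast=2
  step 4: slow=0, fast=0
  slow == fast at node 0: cycle detected

Cycle: yes


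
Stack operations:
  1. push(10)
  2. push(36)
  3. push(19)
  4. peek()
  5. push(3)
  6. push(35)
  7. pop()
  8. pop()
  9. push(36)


push(10) -> [10]
push(36) -> [10, 36]
push(19) -> [10, 36, 19]
peek()->19
push(3) -> [10, 36, 19, 3]
push(35) -> [10, 36, 19, 3, 35]
pop()->35, [10, 36, 19, 3]
pop()->3, [10, 36, 19]
push(36) -> [10, 36, 19, 36]

Final stack: [10, 36, 19, 36]


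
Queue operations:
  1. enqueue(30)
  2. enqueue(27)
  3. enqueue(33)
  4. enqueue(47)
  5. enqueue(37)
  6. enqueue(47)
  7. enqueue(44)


enqueue(30) -> [30]
enqueue(27) -> [30, 27]
enqueue(33) -> [30, 27, 33]
enqueue(47) -> [30, 27, 33, 47]
enqueue(37) -> [30, 27, 33, 47, 37]
enqueue(47) -> [30, 27, 33, 47, 37, 47]
enqueue(44) -> [30, 27, 33, 47, 37, 47, 44]

Final queue: [30, 27, 33, 47, 37, 47, 44]


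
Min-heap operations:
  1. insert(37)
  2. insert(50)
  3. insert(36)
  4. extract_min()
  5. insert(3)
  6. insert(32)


insert(37) -> [37]
insert(50) -> [37, 50]
insert(36) -> [36, 50, 37]
extract_min()->36, [37, 50]
insert(3) -> [3, 50, 37]
insert(32) -> [3, 32, 37, 50]

Final heap: [3, 32, 37, 50]


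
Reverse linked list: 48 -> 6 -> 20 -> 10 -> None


Step 1: curr=48, set curr.next=prev(None) | reversed so far: 48
Step 2: curr=6, set curr.next=prev(48) | reversed so far: 6 -> 48
Step 3: curr=20, set curr.next=prev(6) | reversed so far: 20 -> 6 -> 48
Step 4: curr=10, set curr.next=prev(20) | reversed so far: 10 -> 20 -> 6 -> 48

10 -> 20 -> 6 -> 48 -> None


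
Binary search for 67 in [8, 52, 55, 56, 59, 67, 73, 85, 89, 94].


Step 1: lo=0, hi=9, mid=4, val=59
Step 2: lo=5, hi=9, mid=7, val=85
Step 3: lo=5, hi=6, mid=5, val=67

Found at index 5


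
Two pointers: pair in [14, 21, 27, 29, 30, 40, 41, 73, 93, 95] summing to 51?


lo=0(14)+hi=9(95)=109
lo=0(14)+hi=8(93)=107
lo=0(14)+hi=7(73)=87
lo=0(14)+hi=6(41)=55
lo=0(14)+hi=5(40)=54
lo=0(14)+hi=4(30)=44
lo=1(21)+hi=4(30)=51

Yes: 21+30=51


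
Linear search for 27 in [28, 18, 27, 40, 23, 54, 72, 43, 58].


i=0: 28!=27
i=1: 18!=27
i=2: 27==27 found!

Found at 2, 3 comps


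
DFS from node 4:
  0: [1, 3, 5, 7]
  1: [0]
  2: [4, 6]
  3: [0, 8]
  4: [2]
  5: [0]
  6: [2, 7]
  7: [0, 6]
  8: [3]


Visit 4, push [2]
Visit 2, push [6]
Visit 6, push [7]
Visit 7, push [0]
Visit 0, push [5, 3, 1]
Visit 1, push []
Visit 3, push [8]
Visit 8, push []
Visit 5, push []

DFS order: [4, 2, 6, 7, 0, 1, 3, 8, 5]


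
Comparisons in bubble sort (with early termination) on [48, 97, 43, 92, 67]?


Algorithm: bubble sort (with early termination)
Input: [48, 97, 43, 92, 67]
Sorted: [43, 48, 67, 92, 97]

9


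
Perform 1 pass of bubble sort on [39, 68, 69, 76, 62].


Initial: [39, 68, 69, 76, 62]
Pass 1: [39, 68, 69, 62, 76] (1 swaps)

After 1 pass: [39, 68, 69, 62, 76]


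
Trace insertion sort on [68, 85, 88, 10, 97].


Initial: [68, 85, 88, 10, 97]
Insert 85: [68, 85, 88, 10, 97]
Insert 88: [68, 85, 88, 10, 97]
Insert 10: [10, 68, 85, 88, 97]
Insert 97: [10, 68, 85, 88, 97]

Sorted: [10, 68, 85, 88, 97]


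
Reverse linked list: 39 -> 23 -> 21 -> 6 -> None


Step 1: curr=39, set curr.next=prev(None) | reversed so far: 39
Step 2: curr=23, set curr.next=prev(39) | reversed so far: 23 -> 39
Step 3: curr=21, set curr.next=prev(23) | reversed so far: 21 -> 23 -> 39
Step 4: curr=6, set curr.next=prev(21) | reversed so far: 6 -> 21 -> 23 -> 39

6 -> 21 -> 23 -> 39 -> None


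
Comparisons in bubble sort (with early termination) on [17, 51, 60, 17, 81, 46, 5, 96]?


Algorithm: bubble sort (with early termination)
Input: [17, 51, 60, 17, 81, 46, 5, 96]
Sorted: [5, 17, 17, 46, 51, 60, 81, 96]

28


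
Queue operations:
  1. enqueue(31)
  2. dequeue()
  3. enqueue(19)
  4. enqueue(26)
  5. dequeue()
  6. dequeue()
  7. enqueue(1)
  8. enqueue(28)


enqueue(31) -> [31]
dequeue()->31, []
enqueue(19) -> [19]
enqueue(26) -> [19, 26]
dequeue()->19, [26]
dequeue()->26, []
enqueue(1) -> [1]
enqueue(28) -> [1, 28]

Final queue: [1, 28]


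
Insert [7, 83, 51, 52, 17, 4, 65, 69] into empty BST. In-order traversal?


Insert 7: root
Insert 83: R from 7
Insert 51: R from 7 -> L from 83
Insert 52: R from 7 -> L from 83 -> R from 51
Insert 17: R from 7 -> L from 83 -> L from 51
Insert 4: L from 7
Insert 65: R from 7 -> L from 83 -> R from 51 -> R from 52
Insert 69: R from 7 -> L from 83 -> R from 51 -> R from 52 -> R from 65

In-order: [4, 7, 17, 51, 52, 65, 69, 83]


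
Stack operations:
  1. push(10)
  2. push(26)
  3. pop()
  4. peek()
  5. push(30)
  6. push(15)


push(10) -> [10]
push(26) -> [10, 26]
pop()->26, [10]
peek()->10
push(30) -> [10, 30]
push(15) -> [10, 30, 15]

Final stack: [10, 30, 15]


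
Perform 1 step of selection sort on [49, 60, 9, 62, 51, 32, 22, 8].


Initial: [49, 60, 9, 62, 51, 32, 22, 8]
Step 1: min=8 at 7
  Swap: [8, 60, 9, 62, 51, 32, 22, 49]

After 1 step: [8, 60, 9, 62, 51, 32, 22, 49]


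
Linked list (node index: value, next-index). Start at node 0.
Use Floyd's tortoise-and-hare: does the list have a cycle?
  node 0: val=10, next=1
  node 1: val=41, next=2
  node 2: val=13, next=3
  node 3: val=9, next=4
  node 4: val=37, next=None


Floyd's tortoise (slow, +1) and hare (fast, +2):
  init: slow=0, fast=0
  step 1: slow=1, fast=2
  step 2: slow=2, fast=4
  step 3: fast -> None, no cycle

Cycle: no


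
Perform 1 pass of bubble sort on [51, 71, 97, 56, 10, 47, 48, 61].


Initial: [51, 71, 97, 56, 10, 47, 48, 61]
Pass 1: [51, 71, 56, 10, 47, 48, 61, 97] (5 swaps)

After 1 pass: [51, 71, 56, 10, 47, 48, 61, 97]


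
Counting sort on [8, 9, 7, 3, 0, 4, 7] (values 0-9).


Input: [8, 9, 7, 3, 0, 4, 7]
Counts: [1, 0, 0, 1, 1, 0, 0, 2, 1, 1]

Sorted: [0, 3, 4, 7, 7, 8, 9]
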